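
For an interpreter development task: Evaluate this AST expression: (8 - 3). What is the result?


Expression: (8 - 3)
Evaluating step by step:
  8 - 3 = 5
Result: 5

5


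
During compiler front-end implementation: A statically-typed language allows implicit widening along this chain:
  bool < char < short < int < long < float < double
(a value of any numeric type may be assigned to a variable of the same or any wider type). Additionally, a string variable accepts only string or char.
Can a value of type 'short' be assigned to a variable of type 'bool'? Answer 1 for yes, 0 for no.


Target variable type: bool
Source value type: short
Numeric ranks: short=2, bool=0
Widening allowed iff rank(source) <= rank(target): 2 <= 0? No
Result: 0

0


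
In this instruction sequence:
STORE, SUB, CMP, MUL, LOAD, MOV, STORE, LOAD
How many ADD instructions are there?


Scanning instruction sequence for ADD:
  Position 1: STORE
  Position 2: SUB
  Position 3: CMP
  Position 4: MUL
  Position 5: LOAD
  Position 6: MOV
  Position 7: STORE
  Position 8: LOAD
Matches at positions: []
Total ADD count: 0

0


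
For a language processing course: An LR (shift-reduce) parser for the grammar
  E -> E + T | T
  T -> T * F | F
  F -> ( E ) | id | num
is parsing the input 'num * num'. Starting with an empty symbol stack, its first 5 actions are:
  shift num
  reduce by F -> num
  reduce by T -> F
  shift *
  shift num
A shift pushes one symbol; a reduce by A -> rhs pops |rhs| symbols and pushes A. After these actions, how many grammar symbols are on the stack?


Tracking the symbol stack through each action:
  Action 1: shift 'num' : push -> stack = [num] (size 1)
  Action 2: reduce by F -> num : pop 1, push F -> stack = [F] (size 1)
  Action 3: reduce by T -> F : pop 1, push T -> stack = [T] (size 1)
  Action 4: shift '*' : push -> stack = [T, *] (size 2)
  Action 5: shift 'num' : push -> stack = [T, *, num] (size 3)
Final stack size: 3

3


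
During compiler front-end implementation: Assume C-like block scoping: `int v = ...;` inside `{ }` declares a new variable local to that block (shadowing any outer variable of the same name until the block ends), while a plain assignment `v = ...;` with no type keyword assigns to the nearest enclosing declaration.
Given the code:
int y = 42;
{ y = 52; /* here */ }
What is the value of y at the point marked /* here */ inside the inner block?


Analyzing scoping rules:
Outer scope: declares y = 42
Inner block: 'y = 52;' has no type keyword, so it is an assignment to the outer y (no shadowing)
Inside the block, after the assignment -> 52
Result: 52

52


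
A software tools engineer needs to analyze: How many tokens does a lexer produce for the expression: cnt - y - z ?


Scanning 'cnt - y - z'
Token 1: 'cnt' -> identifier
Token 2: '-' -> operator
Token 3: 'y' -> identifier
Token 4: '-' -> operator
Token 5: 'z' -> identifier
Total tokens: 5

5


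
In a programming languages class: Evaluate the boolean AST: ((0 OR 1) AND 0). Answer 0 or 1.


Step 1: Evaluate inner node
  0 OR 1 = 1
Step 2: Evaluate root node
  1 AND 0 = 0

0


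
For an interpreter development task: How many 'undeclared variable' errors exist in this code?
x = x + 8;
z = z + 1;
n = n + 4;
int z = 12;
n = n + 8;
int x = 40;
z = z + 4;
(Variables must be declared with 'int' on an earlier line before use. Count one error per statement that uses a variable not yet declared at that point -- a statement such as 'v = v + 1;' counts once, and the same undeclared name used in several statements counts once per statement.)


Scanning code line by line:
  Line 1: use 'x' -> ERROR (undeclared)
  Line 2: use 'z' -> ERROR (undeclared)
  Line 3: use 'n' -> ERROR (undeclared)
  Line 4: declare 'z' -> declared = ['z']
  Line 5: use 'n' -> ERROR (undeclared)
  Line 6: declare 'x' -> declared = ['x', 'z']
  Line 7: use 'z' -> OK (declared)
Total undeclared variable errors: 4

4


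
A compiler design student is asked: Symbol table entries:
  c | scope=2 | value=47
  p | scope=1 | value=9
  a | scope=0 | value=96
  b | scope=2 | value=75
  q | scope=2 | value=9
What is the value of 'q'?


Searching symbol table for 'q':
  c | scope=2 | value=47
  p | scope=1 | value=9
  a | scope=0 | value=96
  b | scope=2 | value=75
  q | scope=2 | value=9 <- MATCH
Found 'q' at scope 2 with value 9

9


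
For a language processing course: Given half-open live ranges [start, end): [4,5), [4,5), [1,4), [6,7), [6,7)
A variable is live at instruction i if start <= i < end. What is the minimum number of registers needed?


Live ranges:
  Var0: [4, 5)
  Var1: [4, 5)
  Var2: [1, 4)
  Var3: [6, 7)
  Var4: [6, 7)
Sweep-line events (position, delta, active):
  pos=1 start -> active=1
  pos=4 end -> active=0
  pos=4 start -> active=1
  pos=4 start -> active=2
  pos=5 end -> active=1
  pos=5 end -> active=0
  pos=6 start -> active=1
  pos=6 start -> active=2
  pos=7 end -> active=1
  pos=7 end -> active=0
Maximum simultaneous active: 2
Minimum registers needed: 2

2


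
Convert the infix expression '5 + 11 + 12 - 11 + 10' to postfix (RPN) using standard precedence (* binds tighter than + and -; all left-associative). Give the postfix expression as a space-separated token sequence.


Applying the shunting-yard algorithm:
  Operand 5 -> output
  Push '+' onto operator stack -> op-stack: [+]
  Operand 11 -> output
  See '+' (prec 1); top '+' (prec 1) >= it -> pop '+' to output
  Push '+' onto operator stack -> op-stack: [+]
  Operand 12 -> output
  See '-' (prec 1); top '+' (prec 1) >= it -> pop '+' to output
  Push '-' onto operator stack -> op-stack: [-]
  Operand 11 -> output
  See '+' (prec 1); top '-' (prec 1) >= it -> pop '-' to output
  Push '+' onto operator stack -> op-stack: [+]
  Operand 10 -> output
  End of input: pop '+' to output
Postfix result: 5 11 + 12 + 11 - 10 +

5 11 + 12 + 11 - 10 +


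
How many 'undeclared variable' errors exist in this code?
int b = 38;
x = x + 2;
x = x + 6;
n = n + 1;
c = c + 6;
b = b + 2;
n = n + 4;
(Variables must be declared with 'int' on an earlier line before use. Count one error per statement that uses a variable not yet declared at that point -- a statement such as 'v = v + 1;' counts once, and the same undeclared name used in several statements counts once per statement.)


Scanning code line by line:
  Line 1: declare 'b' -> declared = ['b']
  Line 2: use 'x' -> ERROR (undeclared)
  Line 3: use 'x' -> ERROR (undeclared)
  Line 4: use 'n' -> ERROR (undeclared)
  Line 5: use 'c' -> ERROR (undeclared)
  Line 6: use 'b' -> OK (declared)
  Line 7: use 'n' -> ERROR (undeclared)
Total undeclared variable errors: 5

5


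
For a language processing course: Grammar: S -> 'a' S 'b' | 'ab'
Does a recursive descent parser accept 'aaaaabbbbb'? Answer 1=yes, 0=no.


Grammar accepts strings of the form a^n b^n (n >= 1)
Word: 'aaaaabbbbb'
Counting: 5 a's and 5 b's
Check: 5 == 5? Yes
Derivation (S -> aSb applied 4 time(s), then S -> ab): S => aSb => aaSbb => aaaSbbb => aaaaSbbbb => aaaaabbbbb
Accepted

1


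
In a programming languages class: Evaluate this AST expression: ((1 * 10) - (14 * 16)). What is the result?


Expression: ((1 * 10) - (14 * 16))
Evaluating step by step:
  1 * 10 = 10
  14 * 16 = 224
  10 - 224 = -214
Result: -214

-214


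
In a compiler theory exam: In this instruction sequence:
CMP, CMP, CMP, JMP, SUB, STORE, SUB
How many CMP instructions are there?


Scanning instruction sequence for CMP:
  Position 1: CMP <- MATCH
  Position 2: CMP <- MATCH
  Position 3: CMP <- MATCH
  Position 4: JMP
  Position 5: SUB
  Position 6: STORE
  Position 7: SUB
Matches at positions: [1, 2, 3]
Total CMP count: 3

3


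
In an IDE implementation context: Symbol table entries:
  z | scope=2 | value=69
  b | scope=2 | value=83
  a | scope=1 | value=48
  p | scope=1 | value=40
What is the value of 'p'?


Searching symbol table for 'p':
  z | scope=2 | value=69
  b | scope=2 | value=83
  a | scope=1 | value=48
  p | scope=1 | value=40 <- MATCH
Found 'p' at scope 1 with value 40

40


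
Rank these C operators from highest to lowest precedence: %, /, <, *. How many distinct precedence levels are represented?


Looking up precedence for each operator:
  % -> precedence 6
  / -> precedence 6
  < -> precedence 4
  * -> precedence 6
Sorted highest to lowest: %, /, *, <
Distinct precedence values: [6, 4]
Number of distinct levels: 2

2


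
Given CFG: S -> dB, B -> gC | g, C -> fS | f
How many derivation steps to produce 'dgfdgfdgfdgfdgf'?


Grammar: S -> dB, B -> gC | g, C -> fS | f
Deriving 'dgfdgfdgfdgfdgf':
Step 1: S -> dB => dB
Step 2: B -> gC => dgC
Step 3: C -> fS => dgfS
Step 4: S -> dB => dgfdB
Step 5: B -> gC => dgfdgC
Step 6: C -> fS => dgfdgfS
Step 7: S -> dB => dgfdgfdB
Step 8: B -> gC => dgfdgfdgC
Step 9: C -> fS => dgfdgfdgfS
Step 10: S -> dB => dgfdgfdgfdB
Step 11: B -> gC => dgfdgfdgfdgC
Step 12: C -> fS => dgfdgfdgfdgfS
Step 13: S -> dB => dgfdgfdgfdgfdB
Step 14: B -> gC => dgfdgfdgfdgfdgC
Step 15: C -> f => dgfdgfdgfdgfdgf
Total derivation steps: 15

15


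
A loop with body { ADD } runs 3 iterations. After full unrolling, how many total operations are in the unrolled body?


Loop body operations: ADD (1 op per iteration)
Unrolling 3 iterations:
  Iteration 1: ADD (1 ops)
  Iteration 2: ADD (1 ops)
  Iteration 3: ADD (1 ops)
Total: 3 iterations * 1 ops/iter = 3 operations

3


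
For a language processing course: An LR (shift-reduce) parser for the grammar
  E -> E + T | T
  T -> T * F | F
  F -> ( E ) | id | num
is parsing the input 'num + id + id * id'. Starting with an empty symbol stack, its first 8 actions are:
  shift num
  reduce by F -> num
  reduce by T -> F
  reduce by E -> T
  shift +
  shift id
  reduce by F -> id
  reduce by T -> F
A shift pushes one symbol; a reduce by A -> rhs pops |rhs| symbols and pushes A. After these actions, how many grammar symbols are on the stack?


Tracking the symbol stack through each action:
  Action 1: shift 'num' : push -> stack = [num] (size 1)
  Action 2: reduce by F -> num : pop 1, push F -> stack = [F] (size 1)
  Action 3: reduce by T -> F : pop 1, push T -> stack = [T] (size 1)
  Action 4: reduce by E -> T : pop 1, push E -> stack = [E] (size 1)
  Action 5: shift '+' : push -> stack = [E, +] (size 2)
  Action 6: shift 'id' : push -> stack = [E, +, id] (size 3)
  Action 7: reduce by F -> id : pop 1, push F -> stack = [E, +, F] (size 3)
  Action 8: reduce by T -> F : pop 1, push T -> stack = [E, +, T] (size 3)
Final stack size: 3

3


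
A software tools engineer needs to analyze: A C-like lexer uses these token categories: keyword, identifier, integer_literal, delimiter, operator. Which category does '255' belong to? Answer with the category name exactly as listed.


Token: '255'
Checking categories:
  identifier: no
  integer_literal: YES
  operator: no
  keyword: no
  delimiter: no
Category: integer_literal

integer_literal


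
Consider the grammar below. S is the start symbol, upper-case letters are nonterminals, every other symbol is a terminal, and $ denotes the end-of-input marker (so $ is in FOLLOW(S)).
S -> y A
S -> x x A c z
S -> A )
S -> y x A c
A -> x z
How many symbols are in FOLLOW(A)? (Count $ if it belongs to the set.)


S is the start symbol and does not occur in any rule body, so FOLLOW(S) = {$}.
Examining every occurrence of A in a rule body:
  S -> y A : A is at the right end -> add FOLLOW(S) = {$}
  S -> x x A c z : A is followed by terminal 'c' -> add 'c'
  S -> A ) : A is followed by terminal ')' -> add ')'
  S -> y x A c : A is followed by terminal 'c' -> add 'c' (already in the set)
  A -> x z : A does not occur in the body -> contributes nothing
FOLLOW(A) = {), c, $}
Count: 3

3


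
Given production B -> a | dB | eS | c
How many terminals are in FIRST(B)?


Production: B -> a | dB | eS | c
Examining each alternative for leading terminals:
  B -> a : first terminal = 'a'
  B -> dB : first terminal = 'd'
  B -> eS : first terminal = 'e'
  B -> c : first terminal = 'c'
FIRST(B) = {a, c, d, e}
Count: 4

4


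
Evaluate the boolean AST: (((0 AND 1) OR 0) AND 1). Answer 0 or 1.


Step 1: Evaluate inner node
  0 AND 1 = 0
Step 2: Evaluate next node
  0 OR 0 = 0
Step 3: Evaluate root node
  0 AND 1 = 0

0


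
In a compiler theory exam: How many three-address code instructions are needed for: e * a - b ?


Expression: e * a - b
Generating three-address code (respecting * over +/- precedence):
  Instruction 1: t1 = e * a
  Instruction 2: t2 = t1 - b
Total instructions: 2

2


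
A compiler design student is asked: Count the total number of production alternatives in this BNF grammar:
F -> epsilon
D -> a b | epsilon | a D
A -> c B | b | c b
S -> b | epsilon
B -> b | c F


Counting alternatives per rule:
  F: 1 alternative(s)
  D: 3 alternative(s)
  A: 3 alternative(s)
  S: 2 alternative(s)
  B: 2 alternative(s)
Sum: 1 + 3 + 3 + 2 + 2 = 11

11


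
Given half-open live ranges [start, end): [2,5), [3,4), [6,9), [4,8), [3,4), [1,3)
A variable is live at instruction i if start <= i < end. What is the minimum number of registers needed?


Live ranges:
  Var0: [2, 5)
  Var1: [3, 4)
  Var2: [6, 9)
  Var3: [4, 8)
  Var4: [3, 4)
  Var5: [1, 3)
Sweep-line events (position, delta, active):
  pos=1 start -> active=1
  pos=2 start -> active=2
  pos=3 end -> active=1
  pos=3 start -> active=2
  pos=3 start -> active=3
  pos=4 end -> active=2
  pos=4 end -> active=1
  pos=4 start -> active=2
  pos=5 end -> active=1
  pos=6 start -> active=2
  pos=8 end -> active=1
  pos=9 end -> active=0
Maximum simultaneous active: 3
Minimum registers needed: 3

3


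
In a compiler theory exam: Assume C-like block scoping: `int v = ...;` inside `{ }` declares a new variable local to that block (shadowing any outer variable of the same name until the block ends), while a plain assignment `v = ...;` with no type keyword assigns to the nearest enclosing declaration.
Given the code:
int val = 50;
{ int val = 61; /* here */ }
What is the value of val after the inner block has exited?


Analyzing scoping rules:
Outer scope: declares val = 50
Inner block: 'int val = 61;' declares a NEW val that shadows the outer one
When the block exits the inner val goes out of scope; the outer val was never modified -> 50
Result: 50

50


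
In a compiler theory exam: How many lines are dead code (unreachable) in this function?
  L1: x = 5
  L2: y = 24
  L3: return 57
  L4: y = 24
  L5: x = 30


Analyzing control flow:
  L1: reachable (before return)
  L2: reachable (before return)
  L3: reachable (return statement)
  L4: DEAD (after return at L3)
  L5: DEAD (after return at L3)
Return at L3, total lines = 5
Dead lines: L4 through L5
Count: 2

2


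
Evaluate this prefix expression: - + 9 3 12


Parsing prefix expression: - + 9 3 12
Step 1: Innermost operation '+ 9 3'
  9 + 3 = 12
Step 2: Outer operation '- [12] 12'
  12 - 12 = 0

0


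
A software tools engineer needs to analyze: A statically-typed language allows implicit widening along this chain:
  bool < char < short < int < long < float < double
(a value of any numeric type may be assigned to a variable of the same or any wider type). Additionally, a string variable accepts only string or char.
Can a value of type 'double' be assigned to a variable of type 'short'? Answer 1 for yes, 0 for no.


Target variable type: short
Source value type: double
Numeric ranks: double=6, short=2
Widening allowed iff rank(source) <= rank(target): 6 <= 2? No
Result: 0

0


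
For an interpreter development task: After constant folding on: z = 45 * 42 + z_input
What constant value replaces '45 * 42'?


Identifying constant sub-expression:
  Original: z = 45 * 42 + z_input
  45 and 42 are both compile-time constants
  Evaluating: 45 * 42 = 1890
  After folding: z = 1890 + z_input

1890


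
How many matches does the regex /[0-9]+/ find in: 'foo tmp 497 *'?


Pattern: /[0-9]+/ (int literals)
Input: 'foo tmp 497 *'
Scanning for matches:
  Match 1: '497'
Total matches: 1

1


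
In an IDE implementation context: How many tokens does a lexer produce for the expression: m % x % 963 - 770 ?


Scanning 'm % x % 963 - 770'
Token 1: 'm' -> identifier
Token 2: '%' -> operator
Token 3: 'x' -> identifier
Token 4: '%' -> operator
Token 5: '963' -> integer_literal
Token 6: '-' -> operator
Token 7: '770' -> integer_literal
Total tokens: 7

7


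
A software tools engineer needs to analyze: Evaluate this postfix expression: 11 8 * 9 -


Processing tokens left to right:
Push 11, Push 8
Pop 11 and 8, compute 11 * 8 = 88, push 88
Push 9
Pop 88 and 9, compute 88 - 9 = 79, push 79
Stack result: 79

79


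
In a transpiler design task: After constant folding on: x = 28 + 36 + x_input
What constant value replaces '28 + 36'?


Identifying constant sub-expression:
  Original: x = 28 + 36 + x_input
  28 and 36 are both compile-time constants
  Evaluating: 28 + 36 = 64
  After folding: x = 64 + x_input

64


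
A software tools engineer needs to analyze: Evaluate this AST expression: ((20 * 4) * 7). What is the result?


Expression: ((20 * 4) * 7)
Evaluating step by step:
  20 * 4 = 80
  80 * 7 = 560
Result: 560

560


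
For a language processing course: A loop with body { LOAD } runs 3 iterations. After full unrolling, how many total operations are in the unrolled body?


Loop body operations: LOAD (1 op per iteration)
Unrolling 3 iterations:
  Iteration 1: LOAD (1 ops)
  Iteration 2: LOAD (1 ops)
  Iteration 3: LOAD (1 ops)
Total: 3 iterations * 1 ops/iter = 3 operations

3


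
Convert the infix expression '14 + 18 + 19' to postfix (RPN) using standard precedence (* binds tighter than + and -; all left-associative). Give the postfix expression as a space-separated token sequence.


Applying the shunting-yard algorithm:
  Operand 14 -> output
  Push '+' onto operator stack -> op-stack: [+]
  Operand 18 -> output
  See '+' (prec 1); top '+' (prec 1) >= it -> pop '+' to output
  Push '+' onto operator stack -> op-stack: [+]
  Operand 19 -> output
  End of input: pop '+' to output
Postfix result: 14 18 + 19 +

14 18 + 19 +


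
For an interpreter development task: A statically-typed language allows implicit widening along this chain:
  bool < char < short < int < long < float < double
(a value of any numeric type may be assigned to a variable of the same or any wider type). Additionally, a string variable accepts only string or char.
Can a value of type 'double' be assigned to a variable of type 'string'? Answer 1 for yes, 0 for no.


Target variable type: string
Source value type: double
Rule: string accepts only {string, char}
  source 'double' in {string, char}? No
Result: 0

0


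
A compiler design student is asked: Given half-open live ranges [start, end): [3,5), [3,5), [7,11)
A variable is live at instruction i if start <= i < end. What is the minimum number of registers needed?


Live ranges:
  Var0: [3, 5)
  Var1: [3, 5)
  Var2: [7, 11)
Sweep-line events (position, delta, active):
  pos=3 start -> active=1
  pos=3 start -> active=2
  pos=5 end -> active=1
  pos=5 end -> active=0
  pos=7 start -> active=1
  pos=11 end -> active=0
Maximum simultaneous active: 2
Minimum registers needed: 2

2


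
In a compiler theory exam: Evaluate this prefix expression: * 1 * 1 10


Parsing prefix expression: * 1 * 1 10
Step 1: Innermost operation '* 1 10'
  1 * 10 = 10
Step 2: Outer operation '* 1 [10]'
  1 * 10 = 10

10


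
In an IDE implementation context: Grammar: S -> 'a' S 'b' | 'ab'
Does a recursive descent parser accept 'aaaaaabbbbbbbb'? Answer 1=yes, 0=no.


Grammar accepts strings of the form a^n b^n (n >= 1)
Word: 'aaaaaabbbbbbbb'
Counting: 6 a's and 8 b's
Check: 6 == 8? No
Mismatch: a-count != b-count
Rejected

0


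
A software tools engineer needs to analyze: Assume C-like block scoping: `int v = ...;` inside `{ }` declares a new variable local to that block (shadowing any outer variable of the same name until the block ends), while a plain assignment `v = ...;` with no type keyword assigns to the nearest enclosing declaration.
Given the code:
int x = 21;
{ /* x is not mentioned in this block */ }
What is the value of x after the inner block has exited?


Analyzing scoping rules:
Outer scope: declares x = 21
Inner block: x is neither redeclared nor assigned -> unchanged
After the block -> 21
Result: 21

21


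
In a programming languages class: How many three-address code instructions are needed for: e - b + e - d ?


Expression: e - b + e - d
Generating three-address code (respecting * over +/- precedence):
  Instruction 1: t1 = e - b
  Instruction 2: t2 = t1 + e
  Instruction 3: t3 = t2 - d
Total instructions: 3

3


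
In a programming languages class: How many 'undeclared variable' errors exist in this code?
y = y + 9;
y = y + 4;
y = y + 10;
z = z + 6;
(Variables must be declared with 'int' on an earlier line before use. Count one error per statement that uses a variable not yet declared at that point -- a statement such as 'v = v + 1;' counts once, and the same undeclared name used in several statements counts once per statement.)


Scanning code line by line:
  Line 1: use 'y' -> ERROR (undeclared)
  Line 2: use 'y' -> ERROR (undeclared)
  Line 3: use 'y' -> ERROR (undeclared)
  Line 4: use 'z' -> ERROR (undeclared)
Total undeclared variable errors: 4

4


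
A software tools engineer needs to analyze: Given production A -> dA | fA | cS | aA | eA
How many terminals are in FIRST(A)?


Production: A -> dA | fA | cS | aA | eA
Examining each alternative for leading terminals:
  A -> dA : first terminal = 'd'
  A -> fA : first terminal = 'f'
  A -> cS : first terminal = 'c'
  A -> aA : first terminal = 'a'
  A -> eA : first terminal = 'e'
FIRST(A) = {a, c, d, e, f}
Count: 5

5


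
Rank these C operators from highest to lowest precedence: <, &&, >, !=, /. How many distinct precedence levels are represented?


Looking up precedence for each operator:
  < -> precedence 4
  && -> precedence 2
  > -> precedence 4
  != -> precedence 3
  / -> precedence 6
Sorted highest to lowest: /, <, >, !=, &&
Distinct precedence values: [6, 4, 3, 2]
Number of distinct levels: 4

4


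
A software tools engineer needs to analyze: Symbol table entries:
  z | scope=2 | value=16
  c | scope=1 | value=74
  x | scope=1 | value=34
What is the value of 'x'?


Searching symbol table for 'x':
  z | scope=2 | value=16
  c | scope=1 | value=74
  x | scope=1 | value=34 <- MATCH
Found 'x' at scope 1 with value 34

34


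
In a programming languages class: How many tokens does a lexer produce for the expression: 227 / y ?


Scanning '227 / y'
Token 1: '227' -> integer_literal
Token 2: '/' -> operator
Token 3: 'y' -> identifier
Total tokens: 3

3


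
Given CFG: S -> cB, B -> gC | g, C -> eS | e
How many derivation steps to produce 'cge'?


Grammar: S -> cB, B -> gC | g, C -> eS | e
Deriving 'cge':
Step 1: S -> cB => cB
Step 2: B -> gC => cgC
Step 3: C -> e => cge
Total derivation steps: 3

3


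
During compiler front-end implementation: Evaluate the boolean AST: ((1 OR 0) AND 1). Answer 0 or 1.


Step 1: Evaluate inner node
  1 OR 0 = 1
Step 2: Evaluate root node
  1 AND 1 = 1

1


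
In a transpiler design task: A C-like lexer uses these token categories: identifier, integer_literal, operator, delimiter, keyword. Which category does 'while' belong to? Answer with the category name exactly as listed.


Token: 'while'
Checking categories:
  identifier: no
  integer_literal: no
  operator: no
  keyword: YES
  delimiter: no
Category: keyword

keyword


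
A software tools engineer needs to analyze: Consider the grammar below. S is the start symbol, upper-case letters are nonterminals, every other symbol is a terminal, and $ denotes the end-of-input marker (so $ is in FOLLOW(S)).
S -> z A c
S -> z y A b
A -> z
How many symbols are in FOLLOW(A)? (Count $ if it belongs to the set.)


S is the start symbol and does not occur in any rule body, so FOLLOW(S) = {$}.
Examining every occurrence of A in a rule body:
  S -> z A c : A is followed by terminal 'c' -> add 'c'
  S -> z y A b : A is followed by terminal 'b' -> add 'b'
  A -> z : A does not occur in the body -> contributes nothing
FOLLOW(A) = {b, c}
Count: 2

2


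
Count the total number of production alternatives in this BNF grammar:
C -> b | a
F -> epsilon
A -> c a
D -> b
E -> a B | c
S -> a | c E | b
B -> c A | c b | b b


Counting alternatives per rule:
  C: 2 alternative(s)
  F: 1 alternative(s)
  A: 1 alternative(s)
  D: 1 alternative(s)
  E: 2 alternative(s)
  S: 3 alternative(s)
  B: 3 alternative(s)
Sum: 2 + 1 + 1 + 1 + 2 + 3 + 3 = 13

13


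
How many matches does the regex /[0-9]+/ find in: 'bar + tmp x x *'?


Pattern: /[0-9]+/ (int literals)
Input: 'bar + tmp x x *'
Scanning for matches:
Total matches: 0

0


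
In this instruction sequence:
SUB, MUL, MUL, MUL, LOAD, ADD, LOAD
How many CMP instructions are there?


Scanning instruction sequence for CMP:
  Position 1: SUB
  Position 2: MUL
  Position 3: MUL
  Position 4: MUL
  Position 5: LOAD
  Position 6: ADD
  Position 7: LOAD
Matches at positions: []
Total CMP count: 0

0


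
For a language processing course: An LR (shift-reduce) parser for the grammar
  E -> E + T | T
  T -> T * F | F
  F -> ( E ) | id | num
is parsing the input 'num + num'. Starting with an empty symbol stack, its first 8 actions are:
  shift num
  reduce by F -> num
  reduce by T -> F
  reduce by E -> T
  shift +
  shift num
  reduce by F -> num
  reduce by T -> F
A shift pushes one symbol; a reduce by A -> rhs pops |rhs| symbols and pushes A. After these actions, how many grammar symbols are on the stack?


Tracking the symbol stack through each action:
  Action 1: shift 'num' : push -> stack = [num] (size 1)
  Action 2: reduce by F -> num : pop 1, push F -> stack = [F] (size 1)
  Action 3: reduce by T -> F : pop 1, push T -> stack = [T] (size 1)
  Action 4: reduce by E -> T : pop 1, push E -> stack = [E] (size 1)
  Action 5: shift '+' : push -> stack = [E, +] (size 2)
  Action 6: shift 'num' : push -> stack = [E, +, num] (size 3)
  Action 7: reduce by F -> num : pop 1, push F -> stack = [E, +, F] (size 3)
  Action 8: reduce by T -> F : pop 1, push T -> stack = [E, +, T] (size 3)
Final stack size: 3

3


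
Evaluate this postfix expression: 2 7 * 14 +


Processing tokens left to right:
Push 2, Push 7
Pop 2 and 7, compute 2 * 7 = 14, push 14
Push 14
Pop 14 and 14, compute 14 + 14 = 28, push 28
Stack result: 28

28


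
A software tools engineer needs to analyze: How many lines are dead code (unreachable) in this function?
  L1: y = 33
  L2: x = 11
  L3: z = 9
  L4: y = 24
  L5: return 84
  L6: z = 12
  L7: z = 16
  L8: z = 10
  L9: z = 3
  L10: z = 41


Analyzing control flow:
  L1: reachable (before return)
  L2: reachable (before return)
  L3: reachable (before return)
  L4: reachable (before return)
  L5: reachable (return statement)
  L6: DEAD (after return at L5)
  L7: DEAD (after return at L5)
  L8: DEAD (after return at L5)
  L9: DEAD (after return at L5)
  L10: DEAD (after return at L5)
Return at L5, total lines = 10
Dead lines: L6 through L10
Count: 5

5


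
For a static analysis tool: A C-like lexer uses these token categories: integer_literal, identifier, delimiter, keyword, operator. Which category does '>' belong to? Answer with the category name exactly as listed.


Token: '>'
Checking categories:
  identifier: no
  integer_literal: no
  operator: YES
  keyword: no
  delimiter: no
Category: operator

operator


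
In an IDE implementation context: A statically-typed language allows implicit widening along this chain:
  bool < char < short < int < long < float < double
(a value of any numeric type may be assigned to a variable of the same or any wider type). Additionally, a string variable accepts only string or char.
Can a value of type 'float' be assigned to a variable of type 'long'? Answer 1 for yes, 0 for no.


Target variable type: long
Source value type: float
Numeric ranks: float=5, long=4
Widening allowed iff rank(source) <= rank(target): 5 <= 4? No
Result: 0

0


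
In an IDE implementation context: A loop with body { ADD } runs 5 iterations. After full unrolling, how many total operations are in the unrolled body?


Loop body operations: ADD (1 op per iteration)
Unrolling 5 iterations:
  Iteration 1: ADD (1 ops)
  Iteration 2: ADD (1 ops)
  Iteration 3: ADD (1 ops)
  Iteration 4: ADD (1 ops)
  Iteration 5: ADD (1 ops)
Total: 5 iterations * 1 ops/iter = 5 operations

5


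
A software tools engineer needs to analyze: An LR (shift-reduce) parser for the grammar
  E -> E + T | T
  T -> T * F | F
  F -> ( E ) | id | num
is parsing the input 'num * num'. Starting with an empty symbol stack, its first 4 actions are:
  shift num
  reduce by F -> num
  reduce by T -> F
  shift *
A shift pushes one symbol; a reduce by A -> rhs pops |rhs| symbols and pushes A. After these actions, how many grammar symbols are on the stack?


Tracking the symbol stack through each action:
  Action 1: shift 'num' : push -> stack = [num] (size 1)
  Action 2: reduce by F -> num : pop 1, push F -> stack = [F] (size 1)
  Action 3: reduce by T -> F : pop 1, push T -> stack = [T] (size 1)
  Action 4: shift '*' : push -> stack = [T, *] (size 2)
Final stack size: 2

2


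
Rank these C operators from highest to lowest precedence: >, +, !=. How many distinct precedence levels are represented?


Looking up precedence for each operator:
  > -> precedence 4
  + -> precedence 5
  != -> precedence 3
Sorted highest to lowest: +, >, !=
Distinct precedence values: [5, 4, 3]
Number of distinct levels: 3

3


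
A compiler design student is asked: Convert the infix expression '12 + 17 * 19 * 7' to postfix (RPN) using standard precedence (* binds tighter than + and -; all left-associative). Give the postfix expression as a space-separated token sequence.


Applying the shunting-yard algorithm:
  Operand 12 -> output
  Push '+' onto operator stack -> op-stack: [+]
  Operand 17 -> output
  Push '*' onto operator stack -> op-stack: [+, *]
  Operand 19 -> output
  See '*' (prec 2); top '*' (prec 2) >= it -> pop '*' to output
  Push '*' onto operator stack -> op-stack: [+, *]
  Operand 7 -> output
  End of input: pop '*' to output
  End of input: pop '+' to output
Postfix result: 12 17 19 * 7 * +

12 17 19 * 7 * +


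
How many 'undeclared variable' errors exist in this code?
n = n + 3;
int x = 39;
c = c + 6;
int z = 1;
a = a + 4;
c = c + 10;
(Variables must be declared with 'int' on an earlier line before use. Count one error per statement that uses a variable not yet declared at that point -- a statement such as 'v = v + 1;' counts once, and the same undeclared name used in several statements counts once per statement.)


Scanning code line by line:
  Line 1: use 'n' -> ERROR (undeclared)
  Line 2: declare 'x' -> declared = ['x']
  Line 3: use 'c' -> ERROR (undeclared)
  Line 4: declare 'z' -> declared = ['x', 'z']
  Line 5: use 'a' -> ERROR (undeclared)
  Line 6: use 'c' -> ERROR (undeclared)
Total undeclared variable errors: 4

4


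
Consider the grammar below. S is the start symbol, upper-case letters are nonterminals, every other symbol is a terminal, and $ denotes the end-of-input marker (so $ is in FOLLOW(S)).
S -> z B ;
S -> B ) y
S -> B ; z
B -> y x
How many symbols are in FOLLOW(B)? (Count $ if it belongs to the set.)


S is the start symbol and does not occur in any rule body, so FOLLOW(S) = {$}.
Examining every occurrence of B in a rule body:
  S -> z B ; : B is followed by terminal ';' -> add ';'
  S -> B ) y : B is followed by terminal ')' -> add ')'
  S -> B ; z : B is followed by terminal ';' -> add ';' (already in the set)
  B -> y x : B does not occur in the body -> contributes nothing
FOLLOW(B) = {), ;}
Count: 2

2


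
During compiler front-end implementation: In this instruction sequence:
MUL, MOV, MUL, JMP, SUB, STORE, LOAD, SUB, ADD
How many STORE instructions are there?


Scanning instruction sequence for STORE:
  Position 1: MUL
  Position 2: MOV
  Position 3: MUL
  Position 4: JMP
  Position 5: SUB
  Position 6: STORE <- MATCH
  Position 7: LOAD
  Position 8: SUB
  Position 9: ADD
Matches at positions: [6]
Total STORE count: 1

1


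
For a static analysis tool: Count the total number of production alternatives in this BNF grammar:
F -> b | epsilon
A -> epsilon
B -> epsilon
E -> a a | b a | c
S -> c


Counting alternatives per rule:
  F: 2 alternative(s)
  A: 1 alternative(s)
  B: 1 alternative(s)
  E: 3 alternative(s)
  S: 1 alternative(s)
Sum: 2 + 1 + 1 + 3 + 1 = 8

8


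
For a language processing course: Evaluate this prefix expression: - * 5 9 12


Parsing prefix expression: - * 5 9 12
Step 1: Innermost operation '* 5 9'
  5 * 9 = 45
Step 2: Outer operation '- [45] 12'
  45 - 12 = 33

33


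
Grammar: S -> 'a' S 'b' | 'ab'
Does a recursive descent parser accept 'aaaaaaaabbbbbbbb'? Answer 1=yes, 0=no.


Grammar accepts strings of the form a^n b^n (n >= 1)
Word: 'aaaaaaaabbbbbbbb'
Counting: 8 a's and 8 b's
Check: 8 == 8? Yes
Derivation (S -> aSb applied 7 time(s), then S -> ab): S => aSb => aaSbb => aaaSbbb => aaaaSbbbb => aaaaaSbbbbb => aaaaaaSbbbbbb => aaaaaaaSbbbbbbb => aaaaaaaabbbbbbbb
Accepted

1


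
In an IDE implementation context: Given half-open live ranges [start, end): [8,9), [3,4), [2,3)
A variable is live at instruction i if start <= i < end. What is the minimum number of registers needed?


Live ranges:
  Var0: [8, 9)
  Var1: [3, 4)
  Var2: [2, 3)
Sweep-line events (position, delta, active):
  pos=2 start -> active=1
  pos=3 end -> active=0
  pos=3 start -> active=1
  pos=4 end -> active=0
  pos=8 start -> active=1
  pos=9 end -> active=0
Maximum simultaneous active: 1
Minimum registers needed: 1

1


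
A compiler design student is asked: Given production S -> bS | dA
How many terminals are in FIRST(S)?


Production: S -> bS | dA
Examining each alternative for leading terminals:
  S -> bS : first terminal = 'b'
  S -> dA : first terminal = 'd'
FIRST(S) = {b, d}
Count: 2

2


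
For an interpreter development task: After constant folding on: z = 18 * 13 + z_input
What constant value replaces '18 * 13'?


Identifying constant sub-expression:
  Original: z = 18 * 13 + z_input
  18 and 13 are both compile-time constants
  Evaluating: 18 * 13 = 234
  After folding: z = 234 + z_input

234


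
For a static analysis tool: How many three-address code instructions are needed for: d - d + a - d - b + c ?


Expression: d - d + a - d - b + c
Generating three-address code (respecting * over +/- precedence):
  Instruction 1: t1 = d - d
  Instruction 2: t2 = t1 + a
  Instruction 3: t3 = t2 - d
  Instruction 4: t4 = t3 - b
  Instruction 5: t5 = t4 + c
Total instructions: 5

5


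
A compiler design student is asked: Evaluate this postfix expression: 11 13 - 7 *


Processing tokens left to right:
Push 11, Push 13
Pop 11 and 13, compute 11 - 13 = -2, push -2
Push 7
Pop -2 and 7, compute -2 * 7 = -14, push -14
Stack result: -14

-14


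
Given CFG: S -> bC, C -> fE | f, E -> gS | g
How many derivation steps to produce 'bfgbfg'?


Grammar: S -> bC, C -> fE | f, E -> gS | g
Deriving 'bfgbfg':
Step 1: S -> bC => bC
Step 2: C -> fE => bfE
Step 3: E -> gS => bfgS
Step 4: S -> bC => bfgbC
Step 5: C -> fE => bfgbfE
Step 6: E -> g => bfgbfg
Total derivation steps: 6

6


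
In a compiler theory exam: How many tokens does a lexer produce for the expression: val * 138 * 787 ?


Scanning 'val * 138 * 787'
Token 1: 'val' -> identifier
Token 2: '*' -> operator
Token 3: '138' -> integer_literal
Token 4: '*' -> operator
Token 5: '787' -> integer_literal
Total tokens: 5

5


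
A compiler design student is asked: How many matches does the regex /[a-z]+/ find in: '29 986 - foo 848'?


Pattern: /[a-z]+/ (identifiers)
Input: '29 986 - foo 848'
Scanning for matches:
  Match 1: 'foo'
Total matches: 1

1


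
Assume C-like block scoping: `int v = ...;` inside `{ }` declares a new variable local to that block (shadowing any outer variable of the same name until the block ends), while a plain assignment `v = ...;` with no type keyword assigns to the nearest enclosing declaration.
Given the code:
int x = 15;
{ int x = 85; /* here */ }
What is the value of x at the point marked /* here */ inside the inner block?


Analyzing scoping rules:
Outer scope: declares x = 15
Inner block: 'int x = 85;' declares a NEW x that shadows the outer one
Inside the block the inner declaration is in scope -> 85
Result: 85

85


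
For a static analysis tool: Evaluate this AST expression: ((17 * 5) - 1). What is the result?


Expression: ((17 * 5) - 1)
Evaluating step by step:
  17 * 5 = 85
  85 - 1 = 84
Result: 84

84


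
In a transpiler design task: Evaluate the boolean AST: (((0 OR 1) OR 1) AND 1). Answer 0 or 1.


Step 1: Evaluate inner node
  0 OR 1 = 1
Step 2: Evaluate next node
  1 OR 1 = 1
Step 3: Evaluate root node
  1 AND 1 = 1

1


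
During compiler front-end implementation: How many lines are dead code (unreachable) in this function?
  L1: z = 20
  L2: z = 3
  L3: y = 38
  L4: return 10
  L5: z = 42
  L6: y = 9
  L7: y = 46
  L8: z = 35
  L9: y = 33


Analyzing control flow:
  L1: reachable (before return)
  L2: reachable (before return)
  L3: reachable (before return)
  L4: reachable (return statement)
  L5: DEAD (after return at L4)
  L6: DEAD (after return at L4)
  L7: DEAD (after return at L4)
  L8: DEAD (after return at L4)
  L9: DEAD (after return at L4)
Return at L4, total lines = 9
Dead lines: L5 through L9
Count: 5

5


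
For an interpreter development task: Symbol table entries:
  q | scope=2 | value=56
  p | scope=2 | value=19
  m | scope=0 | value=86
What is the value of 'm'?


Searching symbol table for 'm':
  q | scope=2 | value=56
  p | scope=2 | value=19
  m | scope=0 | value=86 <- MATCH
Found 'm' at scope 0 with value 86

86


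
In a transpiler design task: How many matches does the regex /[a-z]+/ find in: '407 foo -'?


Pattern: /[a-z]+/ (identifiers)
Input: '407 foo -'
Scanning for matches:
  Match 1: 'foo'
Total matches: 1

1


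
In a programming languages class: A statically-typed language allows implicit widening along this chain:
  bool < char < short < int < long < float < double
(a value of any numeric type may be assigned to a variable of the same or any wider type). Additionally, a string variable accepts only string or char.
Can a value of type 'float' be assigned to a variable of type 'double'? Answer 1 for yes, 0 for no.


Target variable type: double
Source value type: float
Numeric ranks: float=5, double=6
Widening allowed iff rank(source) <= rank(target): 5 <= 6? Yes
Result: 1

1


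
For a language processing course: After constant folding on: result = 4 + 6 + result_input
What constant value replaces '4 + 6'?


Identifying constant sub-expression:
  Original: result = 4 + 6 + result_input
  4 and 6 are both compile-time constants
  Evaluating: 4 + 6 = 10
  After folding: result = 10 + result_input

10


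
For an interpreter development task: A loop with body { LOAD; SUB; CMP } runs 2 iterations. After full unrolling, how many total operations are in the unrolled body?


Loop body operations: LOAD, SUB, CMP (3 ops per iteration)
Unrolling 2 iterations:
  Iteration 1: LOAD, SUB, CMP (3 ops)
  Iteration 2: LOAD, SUB, CMP (3 ops)
Total: 2 iterations * 3 ops/iter = 6 operations

6


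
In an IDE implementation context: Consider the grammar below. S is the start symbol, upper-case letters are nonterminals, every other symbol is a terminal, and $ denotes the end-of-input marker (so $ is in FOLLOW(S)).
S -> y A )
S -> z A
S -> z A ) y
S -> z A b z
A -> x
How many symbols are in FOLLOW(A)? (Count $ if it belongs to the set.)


S is the start symbol and does not occur in any rule body, so FOLLOW(S) = {$}.
Examining every occurrence of A in a rule body:
  S -> y A ) : A is followed by terminal ')' -> add ')'
  S -> z A : A is at the right end -> add FOLLOW(S) = {$}
  S -> z A ) y : A is followed by terminal ')' -> add ')' (already in the set)
  S -> z A b z : A is followed by terminal 'b' -> add 'b'
  A -> x : A does not occur in the body -> contributes nothing
FOLLOW(A) = {), b, $}
Count: 3

3
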